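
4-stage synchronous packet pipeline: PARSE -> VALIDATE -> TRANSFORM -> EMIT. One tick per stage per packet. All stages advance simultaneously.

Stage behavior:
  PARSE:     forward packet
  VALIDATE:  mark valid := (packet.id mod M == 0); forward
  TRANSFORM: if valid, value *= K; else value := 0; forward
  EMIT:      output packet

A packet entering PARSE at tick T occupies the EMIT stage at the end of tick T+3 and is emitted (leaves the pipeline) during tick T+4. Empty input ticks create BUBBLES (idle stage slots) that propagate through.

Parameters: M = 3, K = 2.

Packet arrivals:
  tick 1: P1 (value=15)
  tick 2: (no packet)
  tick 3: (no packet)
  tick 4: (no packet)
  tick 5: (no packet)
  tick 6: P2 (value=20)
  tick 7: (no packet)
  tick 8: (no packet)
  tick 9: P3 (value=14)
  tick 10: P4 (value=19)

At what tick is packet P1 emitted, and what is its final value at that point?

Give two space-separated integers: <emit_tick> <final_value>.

Tick 1: [PARSE:P1(v=15,ok=F), VALIDATE:-, TRANSFORM:-, EMIT:-] out:-; in:P1
Tick 2: [PARSE:-, VALIDATE:P1(v=15,ok=F), TRANSFORM:-, EMIT:-] out:-; in:-
Tick 3: [PARSE:-, VALIDATE:-, TRANSFORM:P1(v=0,ok=F), EMIT:-] out:-; in:-
Tick 4: [PARSE:-, VALIDATE:-, TRANSFORM:-, EMIT:P1(v=0,ok=F)] out:-; in:-
Tick 5: [PARSE:-, VALIDATE:-, TRANSFORM:-, EMIT:-] out:P1(v=0); in:-
Tick 6: [PARSE:P2(v=20,ok=F), VALIDATE:-, TRANSFORM:-, EMIT:-] out:-; in:P2
Tick 7: [PARSE:-, VALIDATE:P2(v=20,ok=F), TRANSFORM:-, EMIT:-] out:-; in:-
Tick 8: [PARSE:-, VALIDATE:-, TRANSFORM:P2(v=0,ok=F), EMIT:-] out:-; in:-
Tick 9: [PARSE:P3(v=14,ok=F), VALIDATE:-, TRANSFORM:-, EMIT:P2(v=0,ok=F)] out:-; in:P3
Tick 10: [PARSE:P4(v=19,ok=F), VALIDATE:P3(v=14,ok=T), TRANSFORM:-, EMIT:-] out:P2(v=0); in:P4
Tick 11: [PARSE:-, VALIDATE:P4(v=19,ok=F), TRANSFORM:P3(v=28,ok=T), EMIT:-] out:-; in:-
Tick 12: [PARSE:-, VALIDATE:-, TRANSFORM:P4(v=0,ok=F), EMIT:P3(v=28,ok=T)] out:-; in:-
Tick 13: [PARSE:-, VALIDATE:-, TRANSFORM:-, EMIT:P4(v=0,ok=F)] out:P3(v=28); in:-
Tick 14: [PARSE:-, VALIDATE:-, TRANSFORM:-, EMIT:-] out:P4(v=0); in:-
P1: arrives tick 1, valid=False (id=1, id%3=1), emit tick 5, final value 0

Answer: 5 0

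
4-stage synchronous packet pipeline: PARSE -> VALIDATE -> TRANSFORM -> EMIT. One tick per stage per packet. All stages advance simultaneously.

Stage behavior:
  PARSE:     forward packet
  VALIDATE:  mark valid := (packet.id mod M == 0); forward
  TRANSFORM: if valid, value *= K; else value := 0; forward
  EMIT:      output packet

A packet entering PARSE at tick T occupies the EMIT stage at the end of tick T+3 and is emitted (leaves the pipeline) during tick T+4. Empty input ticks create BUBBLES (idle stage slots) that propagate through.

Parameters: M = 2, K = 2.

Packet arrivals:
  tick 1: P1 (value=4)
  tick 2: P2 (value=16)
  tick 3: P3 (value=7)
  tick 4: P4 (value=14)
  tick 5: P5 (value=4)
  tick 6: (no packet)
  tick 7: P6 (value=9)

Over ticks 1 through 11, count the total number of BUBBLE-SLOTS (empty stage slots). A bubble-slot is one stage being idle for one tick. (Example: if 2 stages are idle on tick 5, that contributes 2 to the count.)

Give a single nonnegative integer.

Answer: 20

Derivation:
Tick 1: [PARSE:P1(v=4,ok=F), VALIDATE:-, TRANSFORM:-, EMIT:-] out:-; bubbles=3
Tick 2: [PARSE:P2(v=16,ok=F), VALIDATE:P1(v=4,ok=F), TRANSFORM:-, EMIT:-] out:-; bubbles=2
Tick 3: [PARSE:P3(v=7,ok=F), VALIDATE:P2(v=16,ok=T), TRANSFORM:P1(v=0,ok=F), EMIT:-] out:-; bubbles=1
Tick 4: [PARSE:P4(v=14,ok=F), VALIDATE:P3(v=7,ok=F), TRANSFORM:P2(v=32,ok=T), EMIT:P1(v=0,ok=F)] out:-; bubbles=0
Tick 5: [PARSE:P5(v=4,ok=F), VALIDATE:P4(v=14,ok=T), TRANSFORM:P3(v=0,ok=F), EMIT:P2(v=32,ok=T)] out:P1(v=0); bubbles=0
Tick 6: [PARSE:-, VALIDATE:P5(v=4,ok=F), TRANSFORM:P4(v=28,ok=T), EMIT:P3(v=0,ok=F)] out:P2(v=32); bubbles=1
Tick 7: [PARSE:P6(v=9,ok=F), VALIDATE:-, TRANSFORM:P5(v=0,ok=F), EMIT:P4(v=28,ok=T)] out:P3(v=0); bubbles=1
Tick 8: [PARSE:-, VALIDATE:P6(v=9,ok=T), TRANSFORM:-, EMIT:P5(v=0,ok=F)] out:P4(v=28); bubbles=2
Tick 9: [PARSE:-, VALIDATE:-, TRANSFORM:P6(v=18,ok=T), EMIT:-] out:P5(v=0); bubbles=3
Tick 10: [PARSE:-, VALIDATE:-, TRANSFORM:-, EMIT:P6(v=18,ok=T)] out:-; bubbles=3
Tick 11: [PARSE:-, VALIDATE:-, TRANSFORM:-, EMIT:-] out:P6(v=18); bubbles=4
Total bubble-slots: 20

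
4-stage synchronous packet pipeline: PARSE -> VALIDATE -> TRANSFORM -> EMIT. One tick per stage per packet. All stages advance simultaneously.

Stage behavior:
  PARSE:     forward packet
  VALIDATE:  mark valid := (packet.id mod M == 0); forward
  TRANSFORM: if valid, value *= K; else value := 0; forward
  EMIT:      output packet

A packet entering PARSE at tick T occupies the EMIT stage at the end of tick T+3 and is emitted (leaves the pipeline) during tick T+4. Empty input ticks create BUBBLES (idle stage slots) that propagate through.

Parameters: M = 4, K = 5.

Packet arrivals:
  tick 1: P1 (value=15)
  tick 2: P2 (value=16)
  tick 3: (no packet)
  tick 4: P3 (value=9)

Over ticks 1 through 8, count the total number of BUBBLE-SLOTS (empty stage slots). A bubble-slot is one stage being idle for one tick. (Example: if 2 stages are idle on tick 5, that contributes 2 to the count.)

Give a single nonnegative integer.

Tick 1: [PARSE:P1(v=15,ok=F), VALIDATE:-, TRANSFORM:-, EMIT:-] out:-; bubbles=3
Tick 2: [PARSE:P2(v=16,ok=F), VALIDATE:P1(v=15,ok=F), TRANSFORM:-, EMIT:-] out:-; bubbles=2
Tick 3: [PARSE:-, VALIDATE:P2(v=16,ok=F), TRANSFORM:P1(v=0,ok=F), EMIT:-] out:-; bubbles=2
Tick 4: [PARSE:P3(v=9,ok=F), VALIDATE:-, TRANSFORM:P2(v=0,ok=F), EMIT:P1(v=0,ok=F)] out:-; bubbles=1
Tick 5: [PARSE:-, VALIDATE:P3(v=9,ok=F), TRANSFORM:-, EMIT:P2(v=0,ok=F)] out:P1(v=0); bubbles=2
Tick 6: [PARSE:-, VALIDATE:-, TRANSFORM:P3(v=0,ok=F), EMIT:-] out:P2(v=0); bubbles=3
Tick 7: [PARSE:-, VALIDATE:-, TRANSFORM:-, EMIT:P3(v=0,ok=F)] out:-; bubbles=3
Tick 8: [PARSE:-, VALIDATE:-, TRANSFORM:-, EMIT:-] out:P3(v=0); bubbles=4
Total bubble-slots: 20

Answer: 20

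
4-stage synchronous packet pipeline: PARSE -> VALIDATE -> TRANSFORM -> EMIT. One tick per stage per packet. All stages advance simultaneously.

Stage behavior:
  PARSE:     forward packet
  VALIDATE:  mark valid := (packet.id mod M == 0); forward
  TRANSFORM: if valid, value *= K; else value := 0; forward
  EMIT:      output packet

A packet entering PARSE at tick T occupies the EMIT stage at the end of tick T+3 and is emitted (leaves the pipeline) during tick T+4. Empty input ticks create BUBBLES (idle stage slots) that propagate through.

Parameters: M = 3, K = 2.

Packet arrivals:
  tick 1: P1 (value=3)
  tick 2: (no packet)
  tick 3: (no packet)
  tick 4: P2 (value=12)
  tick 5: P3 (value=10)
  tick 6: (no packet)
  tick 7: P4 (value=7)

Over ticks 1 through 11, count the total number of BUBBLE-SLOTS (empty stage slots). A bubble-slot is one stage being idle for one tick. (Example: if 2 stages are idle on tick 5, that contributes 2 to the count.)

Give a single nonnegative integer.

Answer: 28

Derivation:
Tick 1: [PARSE:P1(v=3,ok=F), VALIDATE:-, TRANSFORM:-, EMIT:-] out:-; bubbles=3
Tick 2: [PARSE:-, VALIDATE:P1(v=3,ok=F), TRANSFORM:-, EMIT:-] out:-; bubbles=3
Tick 3: [PARSE:-, VALIDATE:-, TRANSFORM:P1(v=0,ok=F), EMIT:-] out:-; bubbles=3
Tick 4: [PARSE:P2(v=12,ok=F), VALIDATE:-, TRANSFORM:-, EMIT:P1(v=0,ok=F)] out:-; bubbles=2
Tick 5: [PARSE:P3(v=10,ok=F), VALIDATE:P2(v=12,ok=F), TRANSFORM:-, EMIT:-] out:P1(v=0); bubbles=2
Tick 6: [PARSE:-, VALIDATE:P3(v=10,ok=T), TRANSFORM:P2(v=0,ok=F), EMIT:-] out:-; bubbles=2
Tick 7: [PARSE:P4(v=7,ok=F), VALIDATE:-, TRANSFORM:P3(v=20,ok=T), EMIT:P2(v=0,ok=F)] out:-; bubbles=1
Tick 8: [PARSE:-, VALIDATE:P4(v=7,ok=F), TRANSFORM:-, EMIT:P3(v=20,ok=T)] out:P2(v=0); bubbles=2
Tick 9: [PARSE:-, VALIDATE:-, TRANSFORM:P4(v=0,ok=F), EMIT:-] out:P3(v=20); bubbles=3
Tick 10: [PARSE:-, VALIDATE:-, TRANSFORM:-, EMIT:P4(v=0,ok=F)] out:-; bubbles=3
Tick 11: [PARSE:-, VALIDATE:-, TRANSFORM:-, EMIT:-] out:P4(v=0); bubbles=4
Total bubble-slots: 28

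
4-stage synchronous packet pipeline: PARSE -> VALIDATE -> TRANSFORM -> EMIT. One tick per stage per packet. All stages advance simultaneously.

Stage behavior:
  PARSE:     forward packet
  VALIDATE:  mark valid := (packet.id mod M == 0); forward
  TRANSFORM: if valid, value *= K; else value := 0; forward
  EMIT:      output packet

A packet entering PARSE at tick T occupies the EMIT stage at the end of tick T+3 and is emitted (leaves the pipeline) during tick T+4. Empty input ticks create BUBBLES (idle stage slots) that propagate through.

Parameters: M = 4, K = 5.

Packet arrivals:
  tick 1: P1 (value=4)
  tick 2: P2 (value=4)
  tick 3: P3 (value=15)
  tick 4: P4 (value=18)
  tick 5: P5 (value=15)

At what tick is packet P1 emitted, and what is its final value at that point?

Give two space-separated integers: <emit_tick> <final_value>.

Answer: 5 0

Derivation:
Tick 1: [PARSE:P1(v=4,ok=F), VALIDATE:-, TRANSFORM:-, EMIT:-] out:-; in:P1
Tick 2: [PARSE:P2(v=4,ok=F), VALIDATE:P1(v=4,ok=F), TRANSFORM:-, EMIT:-] out:-; in:P2
Tick 3: [PARSE:P3(v=15,ok=F), VALIDATE:P2(v=4,ok=F), TRANSFORM:P1(v=0,ok=F), EMIT:-] out:-; in:P3
Tick 4: [PARSE:P4(v=18,ok=F), VALIDATE:P3(v=15,ok=F), TRANSFORM:P2(v=0,ok=F), EMIT:P1(v=0,ok=F)] out:-; in:P4
Tick 5: [PARSE:P5(v=15,ok=F), VALIDATE:P4(v=18,ok=T), TRANSFORM:P3(v=0,ok=F), EMIT:P2(v=0,ok=F)] out:P1(v=0); in:P5
Tick 6: [PARSE:-, VALIDATE:P5(v=15,ok=F), TRANSFORM:P4(v=90,ok=T), EMIT:P3(v=0,ok=F)] out:P2(v=0); in:-
Tick 7: [PARSE:-, VALIDATE:-, TRANSFORM:P5(v=0,ok=F), EMIT:P4(v=90,ok=T)] out:P3(v=0); in:-
Tick 8: [PARSE:-, VALIDATE:-, TRANSFORM:-, EMIT:P5(v=0,ok=F)] out:P4(v=90); in:-
Tick 9: [PARSE:-, VALIDATE:-, TRANSFORM:-, EMIT:-] out:P5(v=0); in:-
P1: arrives tick 1, valid=False (id=1, id%4=1), emit tick 5, final value 0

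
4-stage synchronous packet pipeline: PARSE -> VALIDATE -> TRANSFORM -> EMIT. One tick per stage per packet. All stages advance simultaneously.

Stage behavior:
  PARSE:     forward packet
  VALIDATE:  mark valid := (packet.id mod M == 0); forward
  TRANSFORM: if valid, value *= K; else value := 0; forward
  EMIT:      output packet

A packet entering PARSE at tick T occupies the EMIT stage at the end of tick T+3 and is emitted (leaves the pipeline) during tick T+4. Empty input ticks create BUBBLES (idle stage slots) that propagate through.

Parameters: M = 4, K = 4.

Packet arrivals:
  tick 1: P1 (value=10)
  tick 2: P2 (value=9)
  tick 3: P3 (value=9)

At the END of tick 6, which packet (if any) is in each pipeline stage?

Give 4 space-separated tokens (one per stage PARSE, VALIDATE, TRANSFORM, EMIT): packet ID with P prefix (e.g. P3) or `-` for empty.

Answer: - - - P3

Derivation:
Tick 1: [PARSE:P1(v=10,ok=F), VALIDATE:-, TRANSFORM:-, EMIT:-] out:-; in:P1
Tick 2: [PARSE:P2(v=9,ok=F), VALIDATE:P1(v=10,ok=F), TRANSFORM:-, EMIT:-] out:-; in:P2
Tick 3: [PARSE:P3(v=9,ok=F), VALIDATE:P2(v=9,ok=F), TRANSFORM:P1(v=0,ok=F), EMIT:-] out:-; in:P3
Tick 4: [PARSE:-, VALIDATE:P3(v=9,ok=F), TRANSFORM:P2(v=0,ok=F), EMIT:P1(v=0,ok=F)] out:-; in:-
Tick 5: [PARSE:-, VALIDATE:-, TRANSFORM:P3(v=0,ok=F), EMIT:P2(v=0,ok=F)] out:P1(v=0); in:-
Tick 6: [PARSE:-, VALIDATE:-, TRANSFORM:-, EMIT:P3(v=0,ok=F)] out:P2(v=0); in:-
At end of tick 6: ['-', '-', '-', 'P3']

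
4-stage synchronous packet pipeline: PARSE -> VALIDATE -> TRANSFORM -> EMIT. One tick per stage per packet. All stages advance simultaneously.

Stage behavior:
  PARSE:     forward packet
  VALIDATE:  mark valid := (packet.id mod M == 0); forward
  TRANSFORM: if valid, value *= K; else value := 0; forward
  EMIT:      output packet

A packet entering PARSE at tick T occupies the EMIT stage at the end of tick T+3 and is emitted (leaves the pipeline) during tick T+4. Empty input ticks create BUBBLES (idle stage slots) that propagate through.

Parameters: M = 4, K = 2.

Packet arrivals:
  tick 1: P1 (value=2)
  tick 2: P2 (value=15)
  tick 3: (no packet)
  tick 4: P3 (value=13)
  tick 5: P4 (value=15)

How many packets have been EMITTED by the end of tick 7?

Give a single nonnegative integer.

Answer: 2

Derivation:
Tick 1: [PARSE:P1(v=2,ok=F), VALIDATE:-, TRANSFORM:-, EMIT:-] out:-; in:P1
Tick 2: [PARSE:P2(v=15,ok=F), VALIDATE:P1(v=2,ok=F), TRANSFORM:-, EMIT:-] out:-; in:P2
Tick 3: [PARSE:-, VALIDATE:P2(v=15,ok=F), TRANSFORM:P1(v=0,ok=F), EMIT:-] out:-; in:-
Tick 4: [PARSE:P3(v=13,ok=F), VALIDATE:-, TRANSFORM:P2(v=0,ok=F), EMIT:P1(v=0,ok=F)] out:-; in:P3
Tick 5: [PARSE:P4(v=15,ok=F), VALIDATE:P3(v=13,ok=F), TRANSFORM:-, EMIT:P2(v=0,ok=F)] out:P1(v=0); in:P4
Tick 6: [PARSE:-, VALIDATE:P4(v=15,ok=T), TRANSFORM:P3(v=0,ok=F), EMIT:-] out:P2(v=0); in:-
Tick 7: [PARSE:-, VALIDATE:-, TRANSFORM:P4(v=30,ok=T), EMIT:P3(v=0,ok=F)] out:-; in:-
Emitted by tick 7: ['P1', 'P2']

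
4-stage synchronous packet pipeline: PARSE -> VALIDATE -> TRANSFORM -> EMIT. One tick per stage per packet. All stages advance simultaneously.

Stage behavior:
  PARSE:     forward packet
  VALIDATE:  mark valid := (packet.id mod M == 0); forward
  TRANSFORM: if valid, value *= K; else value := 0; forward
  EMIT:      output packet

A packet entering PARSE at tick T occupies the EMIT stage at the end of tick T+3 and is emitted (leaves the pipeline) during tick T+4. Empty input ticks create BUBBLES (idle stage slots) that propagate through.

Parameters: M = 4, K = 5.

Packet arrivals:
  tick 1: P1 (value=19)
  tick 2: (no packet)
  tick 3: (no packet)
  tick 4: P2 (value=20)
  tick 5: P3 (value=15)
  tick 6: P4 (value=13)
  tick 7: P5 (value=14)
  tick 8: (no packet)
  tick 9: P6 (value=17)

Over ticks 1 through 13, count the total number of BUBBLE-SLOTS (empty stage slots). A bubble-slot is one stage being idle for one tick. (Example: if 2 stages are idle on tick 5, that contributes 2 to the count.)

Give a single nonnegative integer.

Tick 1: [PARSE:P1(v=19,ok=F), VALIDATE:-, TRANSFORM:-, EMIT:-] out:-; bubbles=3
Tick 2: [PARSE:-, VALIDATE:P1(v=19,ok=F), TRANSFORM:-, EMIT:-] out:-; bubbles=3
Tick 3: [PARSE:-, VALIDATE:-, TRANSFORM:P1(v=0,ok=F), EMIT:-] out:-; bubbles=3
Tick 4: [PARSE:P2(v=20,ok=F), VALIDATE:-, TRANSFORM:-, EMIT:P1(v=0,ok=F)] out:-; bubbles=2
Tick 5: [PARSE:P3(v=15,ok=F), VALIDATE:P2(v=20,ok=F), TRANSFORM:-, EMIT:-] out:P1(v=0); bubbles=2
Tick 6: [PARSE:P4(v=13,ok=F), VALIDATE:P3(v=15,ok=F), TRANSFORM:P2(v=0,ok=F), EMIT:-] out:-; bubbles=1
Tick 7: [PARSE:P5(v=14,ok=F), VALIDATE:P4(v=13,ok=T), TRANSFORM:P3(v=0,ok=F), EMIT:P2(v=0,ok=F)] out:-; bubbles=0
Tick 8: [PARSE:-, VALIDATE:P5(v=14,ok=F), TRANSFORM:P4(v=65,ok=T), EMIT:P3(v=0,ok=F)] out:P2(v=0); bubbles=1
Tick 9: [PARSE:P6(v=17,ok=F), VALIDATE:-, TRANSFORM:P5(v=0,ok=F), EMIT:P4(v=65,ok=T)] out:P3(v=0); bubbles=1
Tick 10: [PARSE:-, VALIDATE:P6(v=17,ok=F), TRANSFORM:-, EMIT:P5(v=0,ok=F)] out:P4(v=65); bubbles=2
Tick 11: [PARSE:-, VALIDATE:-, TRANSFORM:P6(v=0,ok=F), EMIT:-] out:P5(v=0); bubbles=3
Tick 12: [PARSE:-, VALIDATE:-, TRANSFORM:-, EMIT:P6(v=0,ok=F)] out:-; bubbles=3
Tick 13: [PARSE:-, VALIDATE:-, TRANSFORM:-, EMIT:-] out:P6(v=0); bubbles=4
Total bubble-slots: 28

Answer: 28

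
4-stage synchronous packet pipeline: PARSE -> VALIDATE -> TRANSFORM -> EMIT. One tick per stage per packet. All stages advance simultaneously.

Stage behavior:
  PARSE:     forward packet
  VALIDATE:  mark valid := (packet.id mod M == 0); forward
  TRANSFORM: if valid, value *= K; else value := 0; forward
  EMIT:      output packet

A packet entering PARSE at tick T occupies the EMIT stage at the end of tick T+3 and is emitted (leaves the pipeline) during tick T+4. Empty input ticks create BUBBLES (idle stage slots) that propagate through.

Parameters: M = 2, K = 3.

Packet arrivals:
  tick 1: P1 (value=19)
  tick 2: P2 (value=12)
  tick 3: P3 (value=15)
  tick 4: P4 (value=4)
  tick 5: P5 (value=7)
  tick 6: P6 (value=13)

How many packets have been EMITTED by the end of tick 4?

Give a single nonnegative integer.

Tick 1: [PARSE:P1(v=19,ok=F), VALIDATE:-, TRANSFORM:-, EMIT:-] out:-; in:P1
Tick 2: [PARSE:P2(v=12,ok=F), VALIDATE:P1(v=19,ok=F), TRANSFORM:-, EMIT:-] out:-; in:P2
Tick 3: [PARSE:P3(v=15,ok=F), VALIDATE:P2(v=12,ok=T), TRANSFORM:P1(v=0,ok=F), EMIT:-] out:-; in:P3
Tick 4: [PARSE:P4(v=4,ok=F), VALIDATE:P3(v=15,ok=F), TRANSFORM:P2(v=36,ok=T), EMIT:P1(v=0,ok=F)] out:-; in:P4
Emitted by tick 4: []

Answer: 0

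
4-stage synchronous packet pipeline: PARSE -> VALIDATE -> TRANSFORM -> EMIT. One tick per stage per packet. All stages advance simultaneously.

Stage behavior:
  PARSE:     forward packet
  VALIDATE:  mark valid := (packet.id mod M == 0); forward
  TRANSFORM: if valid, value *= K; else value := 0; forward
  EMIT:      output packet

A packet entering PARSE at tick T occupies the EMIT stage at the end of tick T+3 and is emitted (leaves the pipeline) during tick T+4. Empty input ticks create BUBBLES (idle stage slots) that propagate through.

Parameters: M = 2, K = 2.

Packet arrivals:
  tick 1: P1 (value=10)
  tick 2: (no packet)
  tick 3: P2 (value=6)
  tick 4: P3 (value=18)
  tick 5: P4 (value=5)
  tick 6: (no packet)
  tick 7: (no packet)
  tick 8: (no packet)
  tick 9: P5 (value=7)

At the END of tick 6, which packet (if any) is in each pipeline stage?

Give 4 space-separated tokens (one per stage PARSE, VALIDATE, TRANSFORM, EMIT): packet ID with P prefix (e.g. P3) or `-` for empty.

Tick 1: [PARSE:P1(v=10,ok=F), VALIDATE:-, TRANSFORM:-, EMIT:-] out:-; in:P1
Tick 2: [PARSE:-, VALIDATE:P1(v=10,ok=F), TRANSFORM:-, EMIT:-] out:-; in:-
Tick 3: [PARSE:P2(v=6,ok=F), VALIDATE:-, TRANSFORM:P1(v=0,ok=F), EMIT:-] out:-; in:P2
Tick 4: [PARSE:P3(v=18,ok=F), VALIDATE:P2(v=6,ok=T), TRANSFORM:-, EMIT:P1(v=0,ok=F)] out:-; in:P3
Tick 5: [PARSE:P4(v=5,ok=F), VALIDATE:P3(v=18,ok=F), TRANSFORM:P2(v=12,ok=T), EMIT:-] out:P1(v=0); in:P4
Tick 6: [PARSE:-, VALIDATE:P4(v=5,ok=T), TRANSFORM:P3(v=0,ok=F), EMIT:P2(v=12,ok=T)] out:-; in:-
At end of tick 6: ['-', 'P4', 'P3', 'P2']

Answer: - P4 P3 P2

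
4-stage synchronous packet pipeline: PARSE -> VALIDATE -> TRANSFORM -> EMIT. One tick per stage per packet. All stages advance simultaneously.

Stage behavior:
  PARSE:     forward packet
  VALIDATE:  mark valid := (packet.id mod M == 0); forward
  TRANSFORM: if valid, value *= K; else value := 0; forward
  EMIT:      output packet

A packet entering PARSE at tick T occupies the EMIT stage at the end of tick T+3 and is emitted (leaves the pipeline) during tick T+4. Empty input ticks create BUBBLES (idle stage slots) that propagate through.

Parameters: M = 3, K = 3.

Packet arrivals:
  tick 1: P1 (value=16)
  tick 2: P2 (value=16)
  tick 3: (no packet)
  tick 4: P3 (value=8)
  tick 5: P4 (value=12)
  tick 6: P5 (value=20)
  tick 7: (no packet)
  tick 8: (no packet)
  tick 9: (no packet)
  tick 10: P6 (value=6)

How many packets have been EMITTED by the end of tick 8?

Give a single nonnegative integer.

Tick 1: [PARSE:P1(v=16,ok=F), VALIDATE:-, TRANSFORM:-, EMIT:-] out:-; in:P1
Tick 2: [PARSE:P2(v=16,ok=F), VALIDATE:P1(v=16,ok=F), TRANSFORM:-, EMIT:-] out:-; in:P2
Tick 3: [PARSE:-, VALIDATE:P2(v=16,ok=F), TRANSFORM:P1(v=0,ok=F), EMIT:-] out:-; in:-
Tick 4: [PARSE:P3(v=8,ok=F), VALIDATE:-, TRANSFORM:P2(v=0,ok=F), EMIT:P1(v=0,ok=F)] out:-; in:P3
Tick 5: [PARSE:P4(v=12,ok=F), VALIDATE:P3(v=8,ok=T), TRANSFORM:-, EMIT:P2(v=0,ok=F)] out:P1(v=0); in:P4
Tick 6: [PARSE:P5(v=20,ok=F), VALIDATE:P4(v=12,ok=F), TRANSFORM:P3(v=24,ok=T), EMIT:-] out:P2(v=0); in:P5
Tick 7: [PARSE:-, VALIDATE:P5(v=20,ok=F), TRANSFORM:P4(v=0,ok=F), EMIT:P3(v=24,ok=T)] out:-; in:-
Tick 8: [PARSE:-, VALIDATE:-, TRANSFORM:P5(v=0,ok=F), EMIT:P4(v=0,ok=F)] out:P3(v=24); in:-
Emitted by tick 8: ['P1', 'P2', 'P3']

Answer: 3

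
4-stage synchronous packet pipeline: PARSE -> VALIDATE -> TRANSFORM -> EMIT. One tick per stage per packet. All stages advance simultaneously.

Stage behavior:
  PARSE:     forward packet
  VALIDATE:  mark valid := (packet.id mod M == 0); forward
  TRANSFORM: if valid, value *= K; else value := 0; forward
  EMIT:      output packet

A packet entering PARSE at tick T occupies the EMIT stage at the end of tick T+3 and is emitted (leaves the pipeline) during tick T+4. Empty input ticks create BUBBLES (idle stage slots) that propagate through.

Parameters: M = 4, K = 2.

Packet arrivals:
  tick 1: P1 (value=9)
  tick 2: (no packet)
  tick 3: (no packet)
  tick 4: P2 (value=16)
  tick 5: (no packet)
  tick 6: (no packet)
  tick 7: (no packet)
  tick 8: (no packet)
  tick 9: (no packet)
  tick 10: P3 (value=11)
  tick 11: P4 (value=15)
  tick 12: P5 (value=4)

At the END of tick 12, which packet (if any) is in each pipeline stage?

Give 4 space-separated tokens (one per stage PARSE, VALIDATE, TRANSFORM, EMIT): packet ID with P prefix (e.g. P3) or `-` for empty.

Answer: P5 P4 P3 -

Derivation:
Tick 1: [PARSE:P1(v=9,ok=F), VALIDATE:-, TRANSFORM:-, EMIT:-] out:-; in:P1
Tick 2: [PARSE:-, VALIDATE:P1(v=9,ok=F), TRANSFORM:-, EMIT:-] out:-; in:-
Tick 3: [PARSE:-, VALIDATE:-, TRANSFORM:P1(v=0,ok=F), EMIT:-] out:-; in:-
Tick 4: [PARSE:P2(v=16,ok=F), VALIDATE:-, TRANSFORM:-, EMIT:P1(v=0,ok=F)] out:-; in:P2
Tick 5: [PARSE:-, VALIDATE:P2(v=16,ok=F), TRANSFORM:-, EMIT:-] out:P1(v=0); in:-
Tick 6: [PARSE:-, VALIDATE:-, TRANSFORM:P2(v=0,ok=F), EMIT:-] out:-; in:-
Tick 7: [PARSE:-, VALIDATE:-, TRANSFORM:-, EMIT:P2(v=0,ok=F)] out:-; in:-
Tick 8: [PARSE:-, VALIDATE:-, TRANSFORM:-, EMIT:-] out:P2(v=0); in:-
Tick 9: [PARSE:-, VALIDATE:-, TRANSFORM:-, EMIT:-] out:-; in:-
Tick 10: [PARSE:P3(v=11,ok=F), VALIDATE:-, TRANSFORM:-, EMIT:-] out:-; in:P3
Tick 11: [PARSE:P4(v=15,ok=F), VALIDATE:P3(v=11,ok=F), TRANSFORM:-, EMIT:-] out:-; in:P4
Tick 12: [PARSE:P5(v=4,ok=F), VALIDATE:P4(v=15,ok=T), TRANSFORM:P3(v=0,ok=F), EMIT:-] out:-; in:P5
At end of tick 12: ['P5', 'P4', 'P3', '-']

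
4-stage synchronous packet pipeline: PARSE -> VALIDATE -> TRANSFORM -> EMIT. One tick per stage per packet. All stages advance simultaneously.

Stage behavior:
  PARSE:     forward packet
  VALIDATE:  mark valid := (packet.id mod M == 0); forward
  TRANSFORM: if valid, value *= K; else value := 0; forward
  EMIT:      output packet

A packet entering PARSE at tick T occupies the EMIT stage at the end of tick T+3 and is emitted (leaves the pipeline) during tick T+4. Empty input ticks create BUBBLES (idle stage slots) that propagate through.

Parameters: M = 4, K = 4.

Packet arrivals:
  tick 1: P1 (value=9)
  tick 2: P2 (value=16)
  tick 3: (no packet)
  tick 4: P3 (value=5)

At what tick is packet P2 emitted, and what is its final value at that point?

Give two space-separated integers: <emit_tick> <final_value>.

Answer: 6 0

Derivation:
Tick 1: [PARSE:P1(v=9,ok=F), VALIDATE:-, TRANSFORM:-, EMIT:-] out:-; in:P1
Tick 2: [PARSE:P2(v=16,ok=F), VALIDATE:P1(v=9,ok=F), TRANSFORM:-, EMIT:-] out:-; in:P2
Tick 3: [PARSE:-, VALIDATE:P2(v=16,ok=F), TRANSFORM:P1(v=0,ok=F), EMIT:-] out:-; in:-
Tick 4: [PARSE:P3(v=5,ok=F), VALIDATE:-, TRANSFORM:P2(v=0,ok=F), EMIT:P1(v=0,ok=F)] out:-; in:P3
Tick 5: [PARSE:-, VALIDATE:P3(v=5,ok=F), TRANSFORM:-, EMIT:P2(v=0,ok=F)] out:P1(v=0); in:-
Tick 6: [PARSE:-, VALIDATE:-, TRANSFORM:P3(v=0,ok=F), EMIT:-] out:P2(v=0); in:-
Tick 7: [PARSE:-, VALIDATE:-, TRANSFORM:-, EMIT:P3(v=0,ok=F)] out:-; in:-
Tick 8: [PARSE:-, VALIDATE:-, TRANSFORM:-, EMIT:-] out:P3(v=0); in:-
P2: arrives tick 2, valid=False (id=2, id%4=2), emit tick 6, final value 0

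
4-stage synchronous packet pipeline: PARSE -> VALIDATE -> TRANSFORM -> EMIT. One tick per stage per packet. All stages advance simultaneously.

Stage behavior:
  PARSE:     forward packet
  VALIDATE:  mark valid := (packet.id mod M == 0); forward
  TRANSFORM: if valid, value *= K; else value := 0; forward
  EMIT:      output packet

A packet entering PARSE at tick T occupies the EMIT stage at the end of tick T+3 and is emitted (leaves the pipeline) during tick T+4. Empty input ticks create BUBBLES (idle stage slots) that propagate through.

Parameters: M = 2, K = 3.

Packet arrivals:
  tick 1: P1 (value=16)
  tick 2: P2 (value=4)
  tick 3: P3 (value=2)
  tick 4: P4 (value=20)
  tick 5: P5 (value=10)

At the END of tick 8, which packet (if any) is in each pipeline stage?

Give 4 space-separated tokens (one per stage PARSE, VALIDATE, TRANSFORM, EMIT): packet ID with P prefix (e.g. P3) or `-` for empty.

Tick 1: [PARSE:P1(v=16,ok=F), VALIDATE:-, TRANSFORM:-, EMIT:-] out:-; in:P1
Tick 2: [PARSE:P2(v=4,ok=F), VALIDATE:P1(v=16,ok=F), TRANSFORM:-, EMIT:-] out:-; in:P2
Tick 3: [PARSE:P3(v=2,ok=F), VALIDATE:P2(v=4,ok=T), TRANSFORM:P1(v=0,ok=F), EMIT:-] out:-; in:P3
Tick 4: [PARSE:P4(v=20,ok=F), VALIDATE:P3(v=2,ok=F), TRANSFORM:P2(v=12,ok=T), EMIT:P1(v=0,ok=F)] out:-; in:P4
Tick 5: [PARSE:P5(v=10,ok=F), VALIDATE:P4(v=20,ok=T), TRANSFORM:P3(v=0,ok=F), EMIT:P2(v=12,ok=T)] out:P1(v=0); in:P5
Tick 6: [PARSE:-, VALIDATE:P5(v=10,ok=F), TRANSFORM:P4(v=60,ok=T), EMIT:P3(v=0,ok=F)] out:P2(v=12); in:-
Tick 7: [PARSE:-, VALIDATE:-, TRANSFORM:P5(v=0,ok=F), EMIT:P4(v=60,ok=T)] out:P3(v=0); in:-
Tick 8: [PARSE:-, VALIDATE:-, TRANSFORM:-, EMIT:P5(v=0,ok=F)] out:P4(v=60); in:-
At end of tick 8: ['-', '-', '-', 'P5']

Answer: - - - P5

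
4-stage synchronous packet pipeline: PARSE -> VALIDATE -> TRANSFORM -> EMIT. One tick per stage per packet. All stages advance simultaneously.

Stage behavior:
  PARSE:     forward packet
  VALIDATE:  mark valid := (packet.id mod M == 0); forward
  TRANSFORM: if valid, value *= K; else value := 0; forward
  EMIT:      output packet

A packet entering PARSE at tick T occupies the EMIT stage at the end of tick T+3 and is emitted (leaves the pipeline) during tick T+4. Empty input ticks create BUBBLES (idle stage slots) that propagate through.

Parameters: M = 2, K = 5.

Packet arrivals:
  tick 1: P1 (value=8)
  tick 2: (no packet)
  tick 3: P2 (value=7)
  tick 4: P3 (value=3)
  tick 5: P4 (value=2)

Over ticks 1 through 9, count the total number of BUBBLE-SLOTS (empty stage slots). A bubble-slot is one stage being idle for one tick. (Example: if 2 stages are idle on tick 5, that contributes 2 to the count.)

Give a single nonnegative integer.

Tick 1: [PARSE:P1(v=8,ok=F), VALIDATE:-, TRANSFORM:-, EMIT:-] out:-; bubbles=3
Tick 2: [PARSE:-, VALIDATE:P1(v=8,ok=F), TRANSFORM:-, EMIT:-] out:-; bubbles=3
Tick 3: [PARSE:P2(v=7,ok=F), VALIDATE:-, TRANSFORM:P1(v=0,ok=F), EMIT:-] out:-; bubbles=2
Tick 4: [PARSE:P3(v=3,ok=F), VALIDATE:P2(v=7,ok=T), TRANSFORM:-, EMIT:P1(v=0,ok=F)] out:-; bubbles=1
Tick 5: [PARSE:P4(v=2,ok=F), VALIDATE:P3(v=3,ok=F), TRANSFORM:P2(v=35,ok=T), EMIT:-] out:P1(v=0); bubbles=1
Tick 6: [PARSE:-, VALIDATE:P4(v=2,ok=T), TRANSFORM:P3(v=0,ok=F), EMIT:P2(v=35,ok=T)] out:-; bubbles=1
Tick 7: [PARSE:-, VALIDATE:-, TRANSFORM:P4(v=10,ok=T), EMIT:P3(v=0,ok=F)] out:P2(v=35); bubbles=2
Tick 8: [PARSE:-, VALIDATE:-, TRANSFORM:-, EMIT:P4(v=10,ok=T)] out:P3(v=0); bubbles=3
Tick 9: [PARSE:-, VALIDATE:-, TRANSFORM:-, EMIT:-] out:P4(v=10); bubbles=4
Total bubble-slots: 20

Answer: 20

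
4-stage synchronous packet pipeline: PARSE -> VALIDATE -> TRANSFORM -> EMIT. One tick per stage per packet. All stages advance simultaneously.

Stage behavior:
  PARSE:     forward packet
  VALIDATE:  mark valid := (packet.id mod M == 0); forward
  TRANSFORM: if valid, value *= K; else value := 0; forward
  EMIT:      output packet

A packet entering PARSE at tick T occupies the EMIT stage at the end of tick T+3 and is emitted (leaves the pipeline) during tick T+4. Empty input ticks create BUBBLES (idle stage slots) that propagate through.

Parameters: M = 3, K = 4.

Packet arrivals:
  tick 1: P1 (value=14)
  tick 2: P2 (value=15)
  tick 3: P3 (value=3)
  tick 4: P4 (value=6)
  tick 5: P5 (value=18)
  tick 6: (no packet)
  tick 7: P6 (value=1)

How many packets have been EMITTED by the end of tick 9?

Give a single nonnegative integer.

Answer: 5

Derivation:
Tick 1: [PARSE:P1(v=14,ok=F), VALIDATE:-, TRANSFORM:-, EMIT:-] out:-; in:P1
Tick 2: [PARSE:P2(v=15,ok=F), VALIDATE:P1(v=14,ok=F), TRANSFORM:-, EMIT:-] out:-; in:P2
Tick 3: [PARSE:P3(v=3,ok=F), VALIDATE:P2(v=15,ok=F), TRANSFORM:P1(v=0,ok=F), EMIT:-] out:-; in:P3
Tick 4: [PARSE:P4(v=6,ok=F), VALIDATE:P3(v=3,ok=T), TRANSFORM:P2(v=0,ok=F), EMIT:P1(v=0,ok=F)] out:-; in:P4
Tick 5: [PARSE:P5(v=18,ok=F), VALIDATE:P4(v=6,ok=F), TRANSFORM:P3(v=12,ok=T), EMIT:P2(v=0,ok=F)] out:P1(v=0); in:P5
Tick 6: [PARSE:-, VALIDATE:P5(v=18,ok=F), TRANSFORM:P4(v=0,ok=F), EMIT:P3(v=12,ok=T)] out:P2(v=0); in:-
Tick 7: [PARSE:P6(v=1,ok=F), VALIDATE:-, TRANSFORM:P5(v=0,ok=F), EMIT:P4(v=0,ok=F)] out:P3(v=12); in:P6
Tick 8: [PARSE:-, VALIDATE:P6(v=1,ok=T), TRANSFORM:-, EMIT:P5(v=0,ok=F)] out:P4(v=0); in:-
Tick 9: [PARSE:-, VALIDATE:-, TRANSFORM:P6(v=4,ok=T), EMIT:-] out:P5(v=0); in:-
Emitted by tick 9: ['P1', 'P2', 'P3', 'P4', 'P5']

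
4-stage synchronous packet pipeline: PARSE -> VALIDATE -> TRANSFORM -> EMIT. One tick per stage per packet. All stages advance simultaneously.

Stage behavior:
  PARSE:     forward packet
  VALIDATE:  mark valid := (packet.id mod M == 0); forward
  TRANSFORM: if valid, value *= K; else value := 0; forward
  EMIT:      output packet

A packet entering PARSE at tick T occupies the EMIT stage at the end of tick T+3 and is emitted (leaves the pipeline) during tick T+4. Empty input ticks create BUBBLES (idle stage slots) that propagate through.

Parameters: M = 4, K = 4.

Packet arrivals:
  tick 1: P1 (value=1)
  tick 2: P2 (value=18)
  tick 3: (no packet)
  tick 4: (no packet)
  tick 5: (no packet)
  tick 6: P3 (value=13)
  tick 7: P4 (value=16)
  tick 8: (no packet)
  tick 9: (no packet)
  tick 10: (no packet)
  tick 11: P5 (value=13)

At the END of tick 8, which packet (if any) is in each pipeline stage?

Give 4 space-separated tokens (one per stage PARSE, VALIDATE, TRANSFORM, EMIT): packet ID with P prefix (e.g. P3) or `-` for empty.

Tick 1: [PARSE:P1(v=1,ok=F), VALIDATE:-, TRANSFORM:-, EMIT:-] out:-; in:P1
Tick 2: [PARSE:P2(v=18,ok=F), VALIDATE:P1(v=1,ok=F), TRANSFORM:-, EMIT:-] out:-; in:P2
Tick 3: [PARSE:-, VALIDATE:P2(v=18,ok=F), TRANSFORM:P1(v=0,ok=F), EMIT:-] out:-; in:-
Tick 4: [PARSE:-, VALIDATE:-, TRANSFORM:P2(v=0,ok=F), EMIT:P1(v=0,ok=F)] out:-; in:-
Tick 5: [PARSE:-, VALIDATE:-, TRANSFORM:-, EMIT:P2(v=0,ok=F)] out:P1(v=0); in:-
Tick 6: [PARSE:P3(v=13,ok=F), VALIDATE:-, TRANSFORM:-, EMIT:-] out:P2(v=0); in:P3
Tick 7: [PARSE:P4(v=16,ok=F), VALIDATE:P3(v=13,ok=F), TRANSFORM:-, EMIT:-] out:-; in:P4
Tick 8: [PARSE:-, VALIDATE:P4(v=16,ok=T), TRANSFORM:P3(v=0,ok=F), EMIT:-] out:-; in:-
At end of tick 8: ['-', 'P4', 'P3', '-']

Answer: - P4 P3 -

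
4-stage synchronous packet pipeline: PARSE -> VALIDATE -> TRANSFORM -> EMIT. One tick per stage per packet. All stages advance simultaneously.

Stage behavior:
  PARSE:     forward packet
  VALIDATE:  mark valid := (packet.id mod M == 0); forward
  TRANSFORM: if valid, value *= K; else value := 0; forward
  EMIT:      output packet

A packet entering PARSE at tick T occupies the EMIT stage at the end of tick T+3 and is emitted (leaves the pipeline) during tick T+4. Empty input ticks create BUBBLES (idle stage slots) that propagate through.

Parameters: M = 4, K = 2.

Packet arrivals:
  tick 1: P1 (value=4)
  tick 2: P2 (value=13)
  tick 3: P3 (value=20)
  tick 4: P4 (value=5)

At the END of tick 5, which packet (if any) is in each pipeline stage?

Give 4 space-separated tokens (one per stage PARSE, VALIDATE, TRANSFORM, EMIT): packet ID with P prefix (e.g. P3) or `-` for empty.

Tick 1: [PARSE:P1(v=4,ok=F), VALIDATE:-, TRANSFORM:-, EMIT:-] out:-; in:P1
Tick 2: [PARSE:P2(v=13,ok=F), VALIDATE:P1(v=4,ok=F), TRANSFORM:-, EMIT:-] out:-; in:P2
Tick 3: [PARSE:P3(v=20,ok=F), VALIDATE:P2(v=13,ok=F), TRANSFORM:P1(v=0,ok=F), EMIT:-] out:-; in:P3
Tick 4: [PARSE:P4(v=5,ok=F), VALIDATE:P3(v=20,ok=F), TRANSFORM:P2(v=0,ok=F), EMIT:P1(v=0,ok=F)] out:-; in:P4
Tick 5: [PARSE:-, VALIDATE:P4(v=5,ok=T), TRANSFORM:P3(v=0,ok=F), EMIT:P2(v=0,ok=F)] out:P1(v=0); in:-
At end of tick 5: ['-', 'P4', 'P3', 'P2']

Answer: - P4 P3 P2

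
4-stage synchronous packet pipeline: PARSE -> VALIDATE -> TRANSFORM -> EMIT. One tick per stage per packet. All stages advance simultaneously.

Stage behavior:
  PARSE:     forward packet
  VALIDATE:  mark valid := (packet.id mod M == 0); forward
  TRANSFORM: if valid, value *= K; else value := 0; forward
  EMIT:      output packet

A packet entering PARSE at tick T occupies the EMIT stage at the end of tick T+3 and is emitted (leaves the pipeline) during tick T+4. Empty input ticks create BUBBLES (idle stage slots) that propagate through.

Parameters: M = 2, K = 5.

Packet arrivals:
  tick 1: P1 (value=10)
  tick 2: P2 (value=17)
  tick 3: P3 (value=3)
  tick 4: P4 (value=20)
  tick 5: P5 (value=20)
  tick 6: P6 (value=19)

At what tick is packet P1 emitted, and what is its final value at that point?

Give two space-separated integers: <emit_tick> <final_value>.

Tick 1: [PARSE:P1(v=10,ok=F), VALIDATE:-, TRANSFORM:-, EMIT:-] out:-; in:P1
Tick 2: [PARSE:P2(v=17,ok=F), VALIDATE:P1(v=10,ok=F), TRANSFORM:-, EMIT:-] out:-; in:P2
Tick 3: [PARSE:P3(v=3,ok=F), VALIDATE:P2(v=17,ok=T), TRANSFORM:P1(v=0,ok=F), EMIT:-] out:-; in:P3
Tick 4: [PARSE:P4(v=20,ok=F), VALIDATE:P3(v=3,ok=F), TRANSFORM:P2(v=85,ok=T), EMIT:P1(v=0,ok=F)] out:-; in:P4
Tick 5: [PARSE:P5(v=20,ok=F), VALIDATE:P4(v=20,ok=T), TRANSFORM:P3(v=0,ok=F), EMIT:P2(v=85,ok=T)] out:P1(v=0); in:P5
Tick 6: [PARSE:P6(v=19,ok=F), VALIDATE:P5(v=20,ok=F), TRANSFORM:P4(v=100,ok=T), EMIT:P3(v=0,ok=F)] out:P2(v=85); in:P6
Tick 7: [PARSE:-, VALIDATE:P6(v=19,ok=T), TRANSFORM:P5(v=0,ok=F), EMIT:P4(v=100,ok=T)] out:P3(v=0); in:-
Tick 8: [PARSE:-, VALIDATE:-, TRANSFORM:P6(v=95,ok=T), EMIT:P5(v=0,ok=F)] out:P4(v=100); in:-
Tick 9: [PARSE:-, VALIDATE:-, TRANSFORM:-, EMIT:P6(v=95,ok=T)] out:P5(v=0); in:-
Tick 10: [PARSE:-, VALIDATE:-, TRANSFORM:-, EMIT:-] out:P6(v=95); in:-
P1: arrives tick 1, valid=False (id=1, id%2=1), emit tick 5, final value 0

Answer: 5 0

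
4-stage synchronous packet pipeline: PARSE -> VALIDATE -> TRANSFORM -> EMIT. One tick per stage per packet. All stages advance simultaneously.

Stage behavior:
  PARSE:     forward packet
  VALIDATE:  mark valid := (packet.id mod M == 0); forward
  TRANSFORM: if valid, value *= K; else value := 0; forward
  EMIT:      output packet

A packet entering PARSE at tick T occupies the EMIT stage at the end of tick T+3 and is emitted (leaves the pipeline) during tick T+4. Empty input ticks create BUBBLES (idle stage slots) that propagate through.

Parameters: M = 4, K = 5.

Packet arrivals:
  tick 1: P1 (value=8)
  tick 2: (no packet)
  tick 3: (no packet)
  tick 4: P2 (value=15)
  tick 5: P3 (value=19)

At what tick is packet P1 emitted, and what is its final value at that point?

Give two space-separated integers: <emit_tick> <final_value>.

Tick 1: [PARSE:P1(v=8,ok=F), VALIDATE:-, TRANSFORM:-, EMIT:-] out:-; in:P1
Tick 2: [PARSE:-, VALIDATE:P1(v=8,ok=F), TRANSFORM:-, EMIT:-] out:-; in:-
Tick 3: [PARSE:-, VALIDATE:-, TRANSFORM:P1(v=0,ok=F), EMIT:-] out:-; in:-
Tick 4: [PARSE:P2(v=15,ok=F), VALIDATE:-, TRANSFORM:-, EMIT:P1(v=0,ok=F)] out:-; in:P2
Tick 5: [PARSE:P3(v=19,ok=F), VALIDATE:P2(v=15,ok=F), TRANSFORM:-, EMIT:-] out:P1(v=0); in:P3
Tick 6: [PARSE:-, VALIDATE:P3(v=19,ok=F), TRANSFORM:P2(v=0,ok=F), EMIT:-] out:-; in:-
Tick 7: [PARSE:-, VALIDATE:-, TRANSFORM:P3(v=0,ok=F), EMIT:P2(v=0,ok=F)] out:-; in:-
Tick 8: [PARSE:-, VALIDATE:-, TRANSFORM:-, EMIT:P3(v=0,ok=F)] out:P2(v=0); in:-
Tick 9: [PARSE:-, VALIDATE:-, TRANSFORM:-, EMIT:-] out:P3(v=0); in:-
P1: arrives tick 1, valid=False (id=1, id%4=1), emit tick 5, final value 0

Answer: 5 0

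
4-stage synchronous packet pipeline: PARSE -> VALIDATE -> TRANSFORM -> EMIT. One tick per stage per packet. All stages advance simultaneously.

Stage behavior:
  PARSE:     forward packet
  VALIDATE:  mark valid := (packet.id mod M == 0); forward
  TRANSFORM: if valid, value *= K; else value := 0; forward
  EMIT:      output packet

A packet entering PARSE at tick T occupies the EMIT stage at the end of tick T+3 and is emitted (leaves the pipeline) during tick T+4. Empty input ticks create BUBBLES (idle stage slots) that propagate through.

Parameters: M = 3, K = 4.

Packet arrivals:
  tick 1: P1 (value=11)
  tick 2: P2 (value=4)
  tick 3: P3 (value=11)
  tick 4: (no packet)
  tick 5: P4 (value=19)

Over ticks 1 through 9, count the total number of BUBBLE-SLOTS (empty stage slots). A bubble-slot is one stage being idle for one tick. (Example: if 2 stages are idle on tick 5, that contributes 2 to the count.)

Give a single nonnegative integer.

Tick 1: [PARSE:P1(v=11,ok=F), VALIDATE:-, TRANSFORM:-, EMIT:-] out:-; bubbles=3
Tick 2: [PARSE:P2(v=4,ok=F), VALIDATE:P1(v=11,ok=F), TRANSFORM:-, EMIT:-] out:-; bubbles=2
Tick 3: [PARSE:P3(v=11,ok=F), VALIDATE:P2(v=4,ok=F), TRANSFORM:P1(v=0,ok=F), EMIT:-] out:-; bubbles=1
Tick 4: [PARSE:-, VALIDATE:P3(v=11,ok=T), TRANSFORM:P2(v=0,ok=F), EMIT:P1(v=0,ok=F)] out:-; bubbles=1
Tick 5: [PARSE:P4(v=19,ok=F), VALIDATE:-, TRANSFORM:P3(v=44,ok=T), EMIT:P2(v=0,ok=F)] out:P1(v=0); bubbles=1
Tick 6: [PARSE:-, VALIDATE:P4(v=19,ok=F), TRANSFORM:-, EMIT:P3(v=44,ok=T)] out:P2(v=0); bubbles=2
Tick 7: [PARSE:-, VALIDATE:-, TRANSFORM:P4(v=0,ok=F), EMIT:-] out:P3(v=44); bubbles=3
Tick 8: [PARSE:-, VALIDATE:-, TRANSFORM:-, EMIT:P4(v=0,ok=F)] out:-; bubbles=3
Tick 9: [PARSE:-, VALIDATE:-, TRANSFORM:-, EMIT:-] out:P4(v=0); bubbles=4
Total bubble-slots: 20

Answer: 20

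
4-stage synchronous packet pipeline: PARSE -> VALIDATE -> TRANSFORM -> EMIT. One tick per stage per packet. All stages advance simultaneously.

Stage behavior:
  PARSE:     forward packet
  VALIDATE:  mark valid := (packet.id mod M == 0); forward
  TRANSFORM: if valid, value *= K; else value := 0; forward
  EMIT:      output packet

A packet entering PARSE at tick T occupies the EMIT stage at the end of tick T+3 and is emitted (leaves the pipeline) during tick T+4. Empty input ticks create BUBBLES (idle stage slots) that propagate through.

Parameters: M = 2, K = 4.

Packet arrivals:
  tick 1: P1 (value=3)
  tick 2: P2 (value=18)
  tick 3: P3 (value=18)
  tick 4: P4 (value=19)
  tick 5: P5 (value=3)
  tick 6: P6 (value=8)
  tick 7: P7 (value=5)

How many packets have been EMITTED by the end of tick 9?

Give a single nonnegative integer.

Answer: 5

Derivation:
Tick 1: [PARSE:P1(v=3,ok=F), VALIDATE:-, TRANSFORM:-, EMIT:-] out:-; in:P1
Tick 2: [PARSE:P2(v=18,ok=F), VALIDATE:P1(v=3,ok=F), TRANSFORM:-, EMIT:-] out:-; in:P2
Tick 3: [PARSE:P3(v=18,ok=F), VALIDATE:P2(v=18,ok=T), TRANSFORM:P1(v=0,ok=F), EMIT:-] out:-; in:P3
Tick 4: [PARSE:P4(v=19,ok=F), VALIDATE:P3(v=18,ok=F), TRANSFORM:P2(v=72,ok=T), EMIT:P1(v=0,ok=F)] out:-; in:P4
Tick 5: [PARSE:P5(v=3,ok=F), VALIDATE:P4(v=19,ok=T), TRANSFORM:P3(v=0,ok=F), EMIT:P2(v=72,ok=T)] out:P1(v=0); in:P5
Tick 6: [PARSE:P6(v=8,ok=F), VALIDATE:P5(v=3,ok=F), TRANSFORM:P4(v=76,ok=T), EMIT:P3(v=0,ok=F)] out:P2(v=72); in:P6
Tick 7: [PARSE:P7(v=5,ok=F), VALIDATE:P6(v=8,ok=T), TRANSFORM:P5(v=0,ok=F), EMIT:P4(v=76,ok=T)] out:P3(v=0); in:P7
Tick 8: [PARSE:-, VALIDATE:P7(v=5,ok=F), TRANSFORM:P6(v=32,ok=T), EMIT:P5(v=0,ok=F)] out:P4(v=76); in:-
Tick 9: [PARSE:-, VALIDATE:-, TRANSFORM:P7(v=0,ok=F), EMIT:P6(v=32,ok=T)] out:P5(v=0); in:-
Emitted by tick 9: ['P1', 'P2', 'P3', 'P4', 'P5']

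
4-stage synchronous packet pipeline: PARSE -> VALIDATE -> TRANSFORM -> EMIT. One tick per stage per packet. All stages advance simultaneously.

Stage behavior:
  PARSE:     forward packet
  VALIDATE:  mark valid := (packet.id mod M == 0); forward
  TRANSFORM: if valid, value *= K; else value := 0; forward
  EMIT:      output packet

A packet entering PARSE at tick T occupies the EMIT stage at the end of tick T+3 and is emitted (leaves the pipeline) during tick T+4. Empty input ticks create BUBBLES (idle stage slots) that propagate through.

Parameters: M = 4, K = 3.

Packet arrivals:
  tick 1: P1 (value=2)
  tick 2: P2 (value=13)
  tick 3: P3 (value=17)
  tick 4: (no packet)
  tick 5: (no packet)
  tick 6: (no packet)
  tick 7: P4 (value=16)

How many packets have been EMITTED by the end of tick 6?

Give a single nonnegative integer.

Answer: 2

Derivation:
Tick 1: [PARSE:P1(v=2,ok=F), VALIDATE:-, TRANSFORM:-, EMIT:-] out:-; in:P1
Tick 2: [PARSE:P2(v=13,ok=F), VALIDATE:P1(v=2,ok=F), TRANSFORM:-, EMIT:-] out:-; in:P2
Tick 3: [PARSE:P3(v=17,ok=F), VALIDATE:P2(v=13,ok=F), TRANSFORM:P1(v=0,ok=F), EMIT:-] out:-; in:P3
Tick 4: [PARSE:-, VALIDATE:P3(v=17,ok=F), TRANSFORM:P2(v=0,ok=F), EMIT:P1(v=0,ok=F)] out:-; in:-
Tick 5: [PARSE:-, VALIDATE:-, TRANSFORM:P3(v=0,ok=F), EMIT:P2(v=0,ok=F)] out:P1(v=0); in:-
Tick 6: [PARSE:-, VALIDATE:-, TRANSFORM:-, EMIT:P3(v=0,ok=F)] out:P2(v=0); in:-
Emitted by tick 6: ['P1', 'P2']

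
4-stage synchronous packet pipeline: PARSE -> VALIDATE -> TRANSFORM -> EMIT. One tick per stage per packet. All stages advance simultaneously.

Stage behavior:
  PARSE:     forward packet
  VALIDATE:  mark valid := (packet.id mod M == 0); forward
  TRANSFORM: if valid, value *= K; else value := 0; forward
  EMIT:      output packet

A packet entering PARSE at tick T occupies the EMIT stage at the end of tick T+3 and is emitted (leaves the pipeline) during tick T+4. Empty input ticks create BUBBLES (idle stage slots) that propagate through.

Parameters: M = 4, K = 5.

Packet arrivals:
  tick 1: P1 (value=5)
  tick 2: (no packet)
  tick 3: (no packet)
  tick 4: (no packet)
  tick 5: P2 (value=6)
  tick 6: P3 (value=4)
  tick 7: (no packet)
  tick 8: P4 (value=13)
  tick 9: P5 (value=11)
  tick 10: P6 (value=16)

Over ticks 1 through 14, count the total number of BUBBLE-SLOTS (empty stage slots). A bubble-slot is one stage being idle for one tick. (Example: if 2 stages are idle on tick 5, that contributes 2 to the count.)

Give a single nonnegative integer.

Answer: 32

Derivation:
Tick 1: [PARSE:P1(v=5,ok=F), VALIDATE:-, TRANSFORM:-, EMIT:-] out:-; bubbles=3
Tick 2: [PARSE:-, VALIDATE:P1(v=5,ok=F), TRANSFORM:-, EMIT:-] out:-; bubbles=3
Tick 3: [PARSE:-, VALIDATE:-, TRANSFORM:P1(v=0,ok=F), EMIT:-] out:-; bubbles=3
Tick 4: [PARSE:-, VALIDATE:-, TRANSFORM:-, EMIT:P1(v=0,ok=F)] out:-; bubbles=3
Tick 5: [PARSE:P2(v=6,ok=F), VALIDATE:-, TRANSFORM:-, EMIT:-] out:P1(v=0); bubbles=3
Tick 6: [PARSE:P3(v=4,ok=F), VALIDATE:P2(v=6,ok=F), TRANSFORM:-, EMIT:-] out:-; bubbles=2
Tick 7: [PARSE:-, VALIDATE:P3(v=4,ok=F), TRANSFORM:P2(v=0,ok=F), EMIT:-] out:-; bubbles=2
Tick 8: [PARSE:P4(v=13,ok=F), VALIDATE:-, TRANSFORM:P3(v=0,ok=F), EMIT:P2(v=0,ok=F)] out:-; bubbles=1
Tick 9: [PARSE:P5(v=11,ok=F), VALIDATE:P4(v=13,ok=T), TRANSFORM:-, EMIT:P3(v=0,ok=F)] out:P2(v=0); bubbles=1
Tick 10: [PARSE:P6(v=16,ok=F), VALIDATE:P5(v=11,ok=F), TRANSFORM:P4(v=65,ok=T), EMIT:-] out:P3(v=0); bubbles=1
Tick 11: [PARSE:-, VALIDATE:P6(v=16,ok=F), TRANSFORM:P5(v=0,ok=F), EMIT:P4(v=65,ok=T)] out:-; bubbles=1
Tick 12: [PARSE:-, VALIDATE:-, TRANSFORM:P6(v=0,ok=F), EMIT:P5(v=0,ok=F)] out:P4(v=65); bubbles=2
Tick 13: [PARSE:-, VALIDATE:-, TRANSFORM:-, EMIT:P6(v=0,ok=F)] out:P5(v=0); bubbles=3
Tick 14: [PARSE:-, VALIDATE:-, TRANSFORM:-, EMIT:-] out:P6(v=0); bubbles=4
Total bubble-slots: 32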